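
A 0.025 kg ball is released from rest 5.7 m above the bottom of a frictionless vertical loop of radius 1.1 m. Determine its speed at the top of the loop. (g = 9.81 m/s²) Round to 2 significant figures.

Energy conservation: mgh = ½mv_top² + mg(2r)
v_top² = 2g(h − 2r) = 2(9.81)(5.7 − 2.200) = 68.67
v_top = 8.287 m/s

v = 8.3 m/s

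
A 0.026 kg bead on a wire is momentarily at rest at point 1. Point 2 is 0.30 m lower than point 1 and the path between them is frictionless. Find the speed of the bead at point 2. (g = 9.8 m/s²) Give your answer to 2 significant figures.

v = 2.4 m/s

By conservation of mechanical energy, mgh = ½mv²
The mass cancels from both sides.
v = √(2gh) = √(2 × 9.8 × 0.30) = √5.8800 = 2.425 m/s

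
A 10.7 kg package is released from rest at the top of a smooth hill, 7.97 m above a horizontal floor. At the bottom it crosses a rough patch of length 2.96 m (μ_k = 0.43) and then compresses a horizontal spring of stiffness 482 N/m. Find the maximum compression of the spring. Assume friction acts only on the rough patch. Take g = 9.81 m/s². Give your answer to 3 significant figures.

x = 1.71 m

Initial energy: E₁ = mgh = (10.7)(9.81)(7.97) = 836.59 J
Friction removes W_f = μ_k mg d = (0.43)(10.7)(9.81)(2.96) = 133.6 J
Energy reaching the spring: E = 836.59 − 133.6 = 702.98 J
At max compression ½kx² = E ⇒ x = √(2E/k) = √(2 × 702.98/482) = 1.708 m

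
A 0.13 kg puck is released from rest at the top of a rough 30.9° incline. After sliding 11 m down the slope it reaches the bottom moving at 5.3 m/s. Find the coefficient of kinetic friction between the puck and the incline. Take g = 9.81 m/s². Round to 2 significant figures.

mgh = ½mv² + μ_k (mg cosθ) L, with h = L sinθ
mgL sinθ = 7.2041 J; ½mv² = 1.8258 J
W_f = 7.2041 − 1.8258 = 5.378 J
μ_k = W_f/(mg cosθ · L) = 5.378/(1.094 × 11) = 0.4468

μ_k = 0.45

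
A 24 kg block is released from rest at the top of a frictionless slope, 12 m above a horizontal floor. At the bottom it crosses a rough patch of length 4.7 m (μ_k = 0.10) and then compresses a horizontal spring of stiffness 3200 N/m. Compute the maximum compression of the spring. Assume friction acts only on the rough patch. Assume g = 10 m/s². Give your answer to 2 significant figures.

Initial energy: E₁ = mgh = (24)(10)(12) = 2880.0 J
Friction removes W_f = μ_k mg d = (0.10)(24)(10)(4.7) = 112.8 J
Energy reaching the spring: E = 2880.0 − 112.8 = 2767.2 J
At max compression ½kx² = E ⇒ x = √(2E/k) = √(2 × 2767.2/3200) = 1.315 m

x = 1.3 m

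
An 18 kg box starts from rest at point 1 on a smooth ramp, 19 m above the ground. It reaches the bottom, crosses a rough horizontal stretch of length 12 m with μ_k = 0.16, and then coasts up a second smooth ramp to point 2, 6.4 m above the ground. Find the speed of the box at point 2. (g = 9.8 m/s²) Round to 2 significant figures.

Energy at 1: mgh₁ = (18)(9.8)(19) = 3351.6 J
Friction loss: W_f = μ_k mg d = 338.7 J
At 2: ½mv² + mgh₂ = mgh₁ − W_f
½mv² = 3351.6 − 338.7 − 1129.0 = 1884.0 J
v = √(2 × 1884.0/18) = 14.47 m/s

v = 14 m/s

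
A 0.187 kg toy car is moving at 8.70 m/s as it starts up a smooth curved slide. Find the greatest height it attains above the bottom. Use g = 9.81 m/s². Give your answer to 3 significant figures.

h = 3.86 m

By energy conservation, ½mv² = mgh
h = v²/(2g) = 8.70²/(2 × 9.81) = 3.858 m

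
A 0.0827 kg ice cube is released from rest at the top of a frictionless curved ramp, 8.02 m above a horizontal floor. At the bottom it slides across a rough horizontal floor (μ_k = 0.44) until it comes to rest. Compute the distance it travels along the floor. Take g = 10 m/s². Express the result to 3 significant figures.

d = 18.2 m

Energy bookkeeping (friction removes W_f = μ_k N d):
At rest all PE has been dissipated by friction: mgh = μ_k m g d
d = h/μ_k = 8.02/0.44 = 18.23 m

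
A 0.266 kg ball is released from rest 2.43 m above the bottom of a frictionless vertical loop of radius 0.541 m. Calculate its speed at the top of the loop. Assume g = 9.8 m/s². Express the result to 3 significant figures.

Energy conservation: mgh = ½mv_top² + mg(2r)
v_top² = 2g(h − 2r) = 2(9.8)(2.43 − 1.082) = 26.42
v_top = 5.140 m/s

v = 5.14 m/s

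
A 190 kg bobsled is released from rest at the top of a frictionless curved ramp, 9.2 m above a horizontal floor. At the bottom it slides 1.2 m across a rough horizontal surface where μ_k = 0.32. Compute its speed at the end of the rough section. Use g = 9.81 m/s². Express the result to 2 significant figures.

Energy bookkeeping (friction removes W_f = μ_k N d):
mgh = ½mv² + μ_k m g d
W_f = μ_k mg d = (0.32)(190)(9.81)(1.2) = 715.7 J
½mv² = mgh − W_f = 17148 − 715.7 = 16432 J
v = √(2 × 16432/190) = 13.15 m/s

v = 13 m/s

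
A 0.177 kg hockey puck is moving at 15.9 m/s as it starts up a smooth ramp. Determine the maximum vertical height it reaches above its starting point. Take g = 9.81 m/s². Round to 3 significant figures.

By energy conservation, ½mv² = mgh
h = v²/(2g) = 15.9²/(2 × 9.81) = 12.89 m

h = 12.9 m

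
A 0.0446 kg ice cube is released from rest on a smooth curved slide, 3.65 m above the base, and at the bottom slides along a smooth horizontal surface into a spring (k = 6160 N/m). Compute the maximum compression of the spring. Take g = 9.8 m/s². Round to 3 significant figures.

x = 0.0228 m

Energy conservation (no friction) from release to max compression: mgh = ½kx²
x = √(2mgh/k) = √(2 × 0.0446 × 9.8 × 3.65 / 6160) = 0.02276 m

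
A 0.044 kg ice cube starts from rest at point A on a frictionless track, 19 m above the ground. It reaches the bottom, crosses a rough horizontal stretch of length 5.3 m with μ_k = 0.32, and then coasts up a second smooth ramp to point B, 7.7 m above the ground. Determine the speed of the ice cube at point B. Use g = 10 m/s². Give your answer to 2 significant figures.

Energy at A: mgh₁ = (0.044)(10)(19) = 8.3600 J
Friction loss: W_f = μ_k mg d = 0.7462 J
At B: ½mv² + mgh₂ = mgh₁ − W_f
½mv² = 8.3600 − 0.7462 − 3.3880 = 4.2258 J
v = √(2 × 4.2258/0.044) = 13.86 m/s

v = 14 m/s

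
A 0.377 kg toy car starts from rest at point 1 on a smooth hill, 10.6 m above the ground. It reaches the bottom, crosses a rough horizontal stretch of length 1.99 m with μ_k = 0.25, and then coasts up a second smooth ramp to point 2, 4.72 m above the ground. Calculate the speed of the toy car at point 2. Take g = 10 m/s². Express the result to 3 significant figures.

v = 10.4 m/s

Energy at 1: mgh₁ = (0.377)(10)(10.6) = 39.962 J
Friction loss: W_f = μ_k mg d = 1.876 J
At 2: ½mv² + mgh₂ = mgh₁ − W_f
½mv² = 39.962 − 1.876 − 17.794 = 20.292 J
v = √(2 × 20.292/0.377) = 10.38 m/s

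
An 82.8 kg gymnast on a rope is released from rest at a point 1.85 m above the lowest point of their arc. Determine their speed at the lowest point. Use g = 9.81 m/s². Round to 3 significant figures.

v = 6.02 m/s

By conservation of mechanical energy, mgh = ½mv²
v = √(2gh) = √(2 × 9.81 × 1.85) = √36.297 = 6.025 m/s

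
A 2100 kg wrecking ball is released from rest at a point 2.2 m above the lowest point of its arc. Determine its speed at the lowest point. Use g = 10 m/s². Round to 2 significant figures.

Mechanical energy is conserved (no friction): mgh = ½mv²
v = √(2gh) = √(2 × 10 × 2.2) = √44.000 = 6.633 m/s

v = 6.6 m/s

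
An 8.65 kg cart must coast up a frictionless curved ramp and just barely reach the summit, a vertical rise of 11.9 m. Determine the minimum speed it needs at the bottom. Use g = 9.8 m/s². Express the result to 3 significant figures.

v = 15.3 m/s

At the top it is momentarily at rest, so all KE converts to PE: ½mv² = mgh
v = √(2gh) = √(2 × 9.8 × 11.9) = 15.27 m/s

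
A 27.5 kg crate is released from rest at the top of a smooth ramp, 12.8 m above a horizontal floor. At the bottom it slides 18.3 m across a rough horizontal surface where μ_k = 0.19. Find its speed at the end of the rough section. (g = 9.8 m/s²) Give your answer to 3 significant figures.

v = 13.5 m/s

Energy bookkeeping (friction removes W_f = μ_k N d):
mgh = ½mv² + μ_k m g d
W_f = μ_k mg d = (0.19)(27.5)(9.8)(18.3) = 937.1 J
½mv² = mgh − W_f = 3449.6 − 937.1 = 2512.5 J
v = √(2 × 2512.5/27.5) = 13.52 m/s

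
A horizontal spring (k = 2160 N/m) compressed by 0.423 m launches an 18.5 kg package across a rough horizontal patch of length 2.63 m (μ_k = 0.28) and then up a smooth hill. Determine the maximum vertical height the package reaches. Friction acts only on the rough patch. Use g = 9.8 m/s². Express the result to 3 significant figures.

h = 0.329 m

Spring energy: E₀ = ½kx² = ½(2160)(0.423)² = 193.24 J
Friction: W_f = μ_k mg d = (0.28)(18.5)(9.8)(2.63) = 133.5 J
Energy at base of ramp: E = 193.24 − 133.5 = 59.734 J
At max height all remaining energy is PE: mgh = E ⇒ h = E/(mg) = 59.734/(18.5 × 9.8) = 0.3295 m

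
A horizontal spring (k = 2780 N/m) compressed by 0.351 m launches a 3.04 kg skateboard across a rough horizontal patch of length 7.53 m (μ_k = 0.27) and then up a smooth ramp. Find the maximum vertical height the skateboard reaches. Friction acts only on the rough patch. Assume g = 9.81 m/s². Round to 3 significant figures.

Spring energy: E₀ = ½kx² = ½(2780)(0.351)² = 171.25 J
Friction: W_f = μ_k mg d = (0.27)(3.04)(9.81)(7.53) = 60.63 J
Energy at base of ramp: E = 171.25 − 60.63 = 110.62 J
At max height all remaining energy is PE: mgh = E ⇒ h = E/(mg) = 110.62/(3.04 × 9.81) = 3.709 m

h = 3.71 m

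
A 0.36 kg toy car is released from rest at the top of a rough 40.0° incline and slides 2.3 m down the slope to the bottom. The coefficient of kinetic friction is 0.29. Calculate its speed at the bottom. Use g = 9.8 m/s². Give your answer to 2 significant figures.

v = 4.4 m/s

Taking the bottom as reference, mgh = ½mv² + μ_k N L with h = L sinθ, N = mg cosθ:
mgh = mgL sinθ = (0.36)(9.8)(2.3)sin40.0° = 5.2158 J
W_f = μ_k mg cosθ · L = (0.29)(0.36)(9.8)cos40.0°·2.3 = 1.803 J
½mv² = 5.2158 − 1.803 = 3.4132 J
v = √(2 × 3.4132/0.36) = 4.355 m/s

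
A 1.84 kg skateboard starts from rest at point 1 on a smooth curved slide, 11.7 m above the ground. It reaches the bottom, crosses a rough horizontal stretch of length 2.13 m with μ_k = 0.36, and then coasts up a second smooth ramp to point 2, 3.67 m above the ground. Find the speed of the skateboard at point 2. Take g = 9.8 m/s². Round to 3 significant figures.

v = 11.9 m/s

Energy at 1: mgh₁ = (1.84)(9.8)(11.7) = 210.97 J
Friction loss: W_f = μ_k mg d = 13.83 J
At 2: ½mv² + mgh₂ = mgh₁ − W_f
½mv² = 210.97 − 13.83 − 66.177 = 130.97 J
v = √(2 × 130.97/1.84) = 11.93 m/s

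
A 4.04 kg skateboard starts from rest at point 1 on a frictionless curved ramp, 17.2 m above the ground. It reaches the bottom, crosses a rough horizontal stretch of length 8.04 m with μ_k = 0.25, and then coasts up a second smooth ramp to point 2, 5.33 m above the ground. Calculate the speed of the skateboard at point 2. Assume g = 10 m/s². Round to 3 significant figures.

v = 14.0 m/s

Energy at 1: mgh₁ = (4.04)(10)(17.2) = 694.88 J
Friction loss: W_f = μ_k mg d = 81.20 J
At 2: ½mv² + mgh₂ = mgh₁ − W_f
½mv² = 694.88 − 81.20 − 215.33 = 398.34 J
v = √(2 × 398.34/4.04) = 14.04 m/s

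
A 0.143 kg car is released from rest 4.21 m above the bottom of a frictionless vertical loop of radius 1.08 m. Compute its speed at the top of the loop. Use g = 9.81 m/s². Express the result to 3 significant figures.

v = 6.34 m/s

Energy conservation: mgh = ½mv_top² + mg(2r)
v_top² = 2g(h − 2r) = 2(9.81)(4.21 − 2.160) = 40.22
v_top = 6.342 m/s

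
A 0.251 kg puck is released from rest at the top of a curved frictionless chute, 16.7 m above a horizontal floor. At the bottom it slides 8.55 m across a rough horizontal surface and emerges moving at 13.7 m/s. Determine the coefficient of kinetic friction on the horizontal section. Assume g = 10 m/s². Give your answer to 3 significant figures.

μ_k = 0.856

Energy bookkeeping (friction removes W_f = μ_k N d):
mgh = ½mv² + μ_k m g d
mgh = 41.917 J; ½mv² = 23.555 J
W_f = 41.917 − 23.555 = 18.36 J
μ_k = W_f/(mg·d) = 18.36/(2.510 × 8.55) = 0.8556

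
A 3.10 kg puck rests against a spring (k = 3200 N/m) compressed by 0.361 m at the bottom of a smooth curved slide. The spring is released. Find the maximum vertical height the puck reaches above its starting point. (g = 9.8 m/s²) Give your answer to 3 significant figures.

h = 6.86 m

At maximum height the puck is at rest, so ½kx² = mgh
h = kx²/(2mg) = (3200)(0.361)²/(2 × 3.10 × 9.8) = 6.864 m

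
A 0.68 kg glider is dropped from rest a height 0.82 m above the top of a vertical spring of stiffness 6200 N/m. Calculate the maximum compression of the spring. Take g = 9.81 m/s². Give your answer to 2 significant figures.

x = 0.043 m

Let x be the compression. The total drop is H + x, and the glider is instantaneously at rest at max compression, so energy conservation gives:
mg(H + x) = ½kx²
½(6200)x² − (0.68)(9.81)x − (0.68)(9.81)(0.82) = 0
3100x² − 6.671x − 5.470 = 0
x = [6.671 + √(44.50 + 67829)]/(2 × 3100) = 0.04310 m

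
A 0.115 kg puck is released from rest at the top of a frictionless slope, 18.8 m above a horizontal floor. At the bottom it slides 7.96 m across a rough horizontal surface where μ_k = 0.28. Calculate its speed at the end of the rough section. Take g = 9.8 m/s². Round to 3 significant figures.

v = 18.0 m/s

Energy bookkeeping (friction removes W_f = μ_k N d):
mgh = ½mv² + μ_k m g d
W_f = μ_k mg d = (0.28)(0.115)(9.8)(7.96) = 2.512 J
½mv² = mgh − W_f = 21.188 − 2.512 = 18.676 J
v = √(2 × 18.676/0.115) = 18.02 m/s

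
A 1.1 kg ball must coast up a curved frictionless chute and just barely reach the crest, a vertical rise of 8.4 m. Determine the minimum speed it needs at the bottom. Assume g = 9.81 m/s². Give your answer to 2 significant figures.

v = 13 m/s

At the top it is momentarily at rest, so all KE converts to PE: ½mv² = mgh
v = √(2gh) = √(2 × 9.81 × 8.4) = 12.84 m/s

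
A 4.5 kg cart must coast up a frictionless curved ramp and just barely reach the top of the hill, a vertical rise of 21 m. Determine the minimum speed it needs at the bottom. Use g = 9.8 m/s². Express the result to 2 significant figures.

At the top it is momentarily at rest, so all KE converts to PE: ½mv² = mgh
v = √(2gh) = √(2 × 9.8 × 21) = 20.29 m/s

v = 20 m/s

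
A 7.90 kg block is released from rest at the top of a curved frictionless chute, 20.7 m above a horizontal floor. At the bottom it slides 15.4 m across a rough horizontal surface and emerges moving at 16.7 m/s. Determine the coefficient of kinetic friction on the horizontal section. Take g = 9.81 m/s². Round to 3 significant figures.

μ_k = 0.421

Energy at the top = energy at the end + work done against friction:
mgh = ½mv² + μ_k m g d
mgh = 1604.2 J; ½mv² = 1101.6 J
W_f = 1604.2 − 1101.6 = 502.6 J
μ_k = W_f/(mg·d) = 502.6/(77.50 × 15.4) = 0.4211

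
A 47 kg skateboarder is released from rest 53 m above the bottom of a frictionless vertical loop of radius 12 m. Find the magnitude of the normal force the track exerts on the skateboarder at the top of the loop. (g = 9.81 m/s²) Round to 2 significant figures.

Energy from release to top (height 2r): mgh = ½mv_top² + mg(2r)
v_top² = 2g(h − 2r) = 2(9.81)(53 − 24.00) = 568.98 m²/s²
At the top, both N and weight point toward the centre: N + mg = mv_top²/r
N = m(v_top²/r − g) = 47(568.98/12 − 9.81) = 1767 N

N = 1800 N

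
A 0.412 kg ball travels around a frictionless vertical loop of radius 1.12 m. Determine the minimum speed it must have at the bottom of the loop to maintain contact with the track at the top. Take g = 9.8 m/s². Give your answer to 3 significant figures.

At the top: mg = mv_top²/r ⇒ v_top² = gr = 10.98 m²/s²
Energy from bottom to top (height 2r): ½mv_bot² = ½mv_top² + mg(2r)
v_bot² = gr + 4gr = 5gr = 54.88
v_bot = √(5gr) = 7.408 m/s

v = 7.41 m/s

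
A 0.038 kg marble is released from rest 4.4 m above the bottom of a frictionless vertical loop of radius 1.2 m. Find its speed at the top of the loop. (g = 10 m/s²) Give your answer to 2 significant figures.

Energy conservation: mgh = ½mv_top² + mg(2r)
v_top² = 2g(h − 2r) = 2(10)(4.4 − 2.400) = 40.00
v_top = 6.325 m/s

v = 6.3 m/s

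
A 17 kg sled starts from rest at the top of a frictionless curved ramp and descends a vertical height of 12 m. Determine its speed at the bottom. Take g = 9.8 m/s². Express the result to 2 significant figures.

Energy conservation between the two points: mgh = ½mv²
v = √(2gh) = √(2 × 9.8 × 12) = √235.20 = 15.34 m/s

v = 15 m/s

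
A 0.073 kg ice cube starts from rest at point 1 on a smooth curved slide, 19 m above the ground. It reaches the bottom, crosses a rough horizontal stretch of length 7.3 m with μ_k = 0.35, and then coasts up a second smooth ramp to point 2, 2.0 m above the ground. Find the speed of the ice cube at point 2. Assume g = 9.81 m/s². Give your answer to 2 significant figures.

Energy at 1: mgh₁ = (0.073)(9.81)(19) = 13.606 J
Friction loss: W_f = μ_k mg d = 1.830 J
At 2: ½mv² + mgh₂ = mgh₁ − W_f
½mv² = 13.606 − 1.830 − 1.4323 = 10.344 J
v = √(2 × 10.344/0.073) = 16.83 m/s

v = 17 m/s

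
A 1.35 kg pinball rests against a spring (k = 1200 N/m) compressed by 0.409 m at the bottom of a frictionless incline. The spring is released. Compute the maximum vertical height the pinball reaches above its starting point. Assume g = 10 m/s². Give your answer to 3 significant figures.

h = 7.43 m

All spring PE becomes gravitational PE at the highest point: ½kx² = mgh
h = kx²/(2mg) = (1200)(0.409)²/(2 × 1.35 × 10) = 7.435 m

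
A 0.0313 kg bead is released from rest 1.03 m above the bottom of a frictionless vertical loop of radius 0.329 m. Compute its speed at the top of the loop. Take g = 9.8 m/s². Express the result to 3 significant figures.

Energy conservation: mgh = ½mv_top² + mg(2r)
v_top² = 2g(h − 2r) = 2(9.8)(1.03 − 0.6580) = 7.291
v_top = 2.700 m/s

v = 2.70 m/s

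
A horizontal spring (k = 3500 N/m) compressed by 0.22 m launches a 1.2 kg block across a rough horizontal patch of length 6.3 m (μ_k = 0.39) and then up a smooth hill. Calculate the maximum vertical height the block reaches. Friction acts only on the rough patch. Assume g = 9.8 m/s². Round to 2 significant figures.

Spring energy: E₀ = ½kx² = ½(3500)(0.22)² = 84.700 J
Friction: W_f = μ_k mg d = (0.39)(1.2)(9.8)(6.3) = 28.89 J
Energy at base of ramp: E = 84.700 − 28.89 = 55.806 J
At max height all remaining energy is PE: mgh = E ⇒ h = E/(mg) = 55.806/(1.2 × 9.8) = 4.745 m

h = 4.7 m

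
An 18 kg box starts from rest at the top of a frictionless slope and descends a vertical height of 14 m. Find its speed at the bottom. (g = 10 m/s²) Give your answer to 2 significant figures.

v = 17 m/s

Equating total energy at the two states: mgh = ½mv²
v = √(2gh) = √(2 × 10 × 14) = √280.00 = 16.73 m/s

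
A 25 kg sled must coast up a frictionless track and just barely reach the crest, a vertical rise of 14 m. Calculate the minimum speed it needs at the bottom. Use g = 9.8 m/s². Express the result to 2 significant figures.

At the top it is momentarily at rest, so all KE converts to PE: ½mv² = mgh
v = √(2gh) = √(2 × 9.8 × 14) = 16.57 m/s

v = 17 m/s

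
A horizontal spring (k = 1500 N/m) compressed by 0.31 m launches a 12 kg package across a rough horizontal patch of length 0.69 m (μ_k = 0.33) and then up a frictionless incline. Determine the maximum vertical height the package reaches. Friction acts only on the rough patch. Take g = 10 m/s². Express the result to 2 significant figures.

Spring energy: E₀ = ½kx² = ½(1500)(0.31)² = 72.075 J
Friction: W_f = μ_k mg d = (0.33)(12)(10)(0.69) = 27.32 J
Energy at base of ramp: E = 72.075 − 27.32 = 44.751 J
At max height all remaining energy is PE: mgh = E ⇒ h = E/(mg) = 44.751/(12 × 10) = 0.3729 m

h = 0.37 m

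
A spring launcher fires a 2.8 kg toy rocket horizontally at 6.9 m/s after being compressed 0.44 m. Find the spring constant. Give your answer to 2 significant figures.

½kx² = ½mv²
k = mv²/x² = (2.8)(6.9)²/(0.44)² = 688.6 N/m

k = 690 N/m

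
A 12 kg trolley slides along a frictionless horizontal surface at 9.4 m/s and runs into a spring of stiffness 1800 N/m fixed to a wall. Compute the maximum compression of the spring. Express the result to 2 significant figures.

x = 0.77 m

All KE is stored as spring PE at maximum compression: ½mv² = ½kx²
x = v√(m/k) = 9.4 × √(12/1800) = 0.7675 m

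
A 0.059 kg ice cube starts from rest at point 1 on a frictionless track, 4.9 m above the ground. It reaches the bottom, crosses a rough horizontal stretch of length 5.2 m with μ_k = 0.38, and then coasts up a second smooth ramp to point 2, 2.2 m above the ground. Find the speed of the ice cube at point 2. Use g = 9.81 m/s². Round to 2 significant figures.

v = 3.8 m/s

Energy at 1: mgh₁ = (0.059)(9.81)(4.9) = 2.8361 J
Friction loss: W_f = μ_k mg d = 1.144 J
At 2: ½mv² + mgh₂ = mgh₁ − W_f
½mv² = 2.8361 − 1.144 − 1.2733 = 0.41904 J
v = √(2 × 0.41904/0.059) = 3.769 m/s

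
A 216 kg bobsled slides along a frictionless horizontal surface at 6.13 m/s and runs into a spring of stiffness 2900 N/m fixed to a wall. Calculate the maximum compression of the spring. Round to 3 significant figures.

x = 1.67 m

At max compression the bobsled is momentarily at rest: ½mv² = ½kx²
x = v√(m/k) = 6.13 × √(216/2900) = 1.673 m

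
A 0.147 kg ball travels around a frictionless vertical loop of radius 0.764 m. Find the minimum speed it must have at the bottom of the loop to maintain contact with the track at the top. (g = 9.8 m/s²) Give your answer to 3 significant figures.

At the top: mg = mv_top²/r ⇒ v_top² = gr = 7.487 m²/s²
Energy from bottom to top (height 2r): ½mv_bot² = ½mv_top² + mg(2r)
v_bot² = gr + 4gr = 5gr = 37.44
v_bot = √(5gr) = 6.118 m/s

v = 6.12 m/s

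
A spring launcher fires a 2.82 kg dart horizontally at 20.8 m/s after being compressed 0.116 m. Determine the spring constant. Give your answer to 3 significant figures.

Energy stored in the spring equals the launch KE: ½kx² = ½mv²
k = mv²/x² = (2.82)(20.8)²/(0.116)² = 90669 N/m

k = 90700 N/m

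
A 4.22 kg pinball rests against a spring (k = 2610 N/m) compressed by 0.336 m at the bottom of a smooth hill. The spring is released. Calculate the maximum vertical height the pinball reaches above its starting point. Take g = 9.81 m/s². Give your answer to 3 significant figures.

h = 3.56 m

All spring PE becomes gravitational PE at the highest point: ½kx² = mgh
h = kx²/(2mg) = (2610)(0.336)²/(2 × 4.22 × 9.81) = 3.559 m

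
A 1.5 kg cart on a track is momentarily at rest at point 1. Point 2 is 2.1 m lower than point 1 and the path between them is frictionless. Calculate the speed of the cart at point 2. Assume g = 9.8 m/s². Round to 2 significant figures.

v = 6.4 m/s

By conservation of mechanical energy, mgh = ½mv²
v = √(2gh) = √(2 × 9.8 × 2.1) = √41.160 = 6.416 m/s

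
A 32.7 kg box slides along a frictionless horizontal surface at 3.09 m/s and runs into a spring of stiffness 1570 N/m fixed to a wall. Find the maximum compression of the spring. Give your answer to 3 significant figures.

x = 0.446 m

At max compression the box is momentarily at rest: ½mv² = ½kx²
x = v√(m/k) = 3.09 × √(32.7/1570) = 0.4459 m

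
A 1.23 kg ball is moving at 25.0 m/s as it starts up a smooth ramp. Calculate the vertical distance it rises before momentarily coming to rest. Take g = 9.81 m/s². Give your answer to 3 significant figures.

h = 31.9 m

By energy conservation, ½mv² = mgh
h = v²/(2g) = 25.0²/(2 × 9.81) = 31.86 m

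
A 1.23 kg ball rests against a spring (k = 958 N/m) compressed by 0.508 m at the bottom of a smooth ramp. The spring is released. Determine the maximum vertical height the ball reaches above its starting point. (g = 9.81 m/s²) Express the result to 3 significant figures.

All spring PE becomes gravitational PE at the highest point: ½kx² = mgh
h = kx²/(2mg) = (958)(0.508)²/(2 × 1.23 × 9.81) = 10.24 m

h = 10.2 m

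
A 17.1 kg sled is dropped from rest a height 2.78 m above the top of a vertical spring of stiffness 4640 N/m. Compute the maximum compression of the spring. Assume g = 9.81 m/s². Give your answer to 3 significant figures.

x = 0.486 m

Let x be the compression. The total drop is H + x, and the sled is instantaneously at rest at max compression, so energy conservation gives:
mg(H + x) = ½kx²
½(4640)x² − (17.1)(9.81)x − (17.1)(9.81)(2.78) = 0
2320x² − 167.8x − 466.3 = 0
x = [167.8 + √(28140 + 4.3277e+06)]/(2 × 2320) = 0.4860 m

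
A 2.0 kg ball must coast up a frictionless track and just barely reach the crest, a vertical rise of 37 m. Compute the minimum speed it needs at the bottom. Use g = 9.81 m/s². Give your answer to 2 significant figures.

At the top it is momentarily at rest, so all KE converts to PE: ½mv² = mgh
v = √(2gh) = √(2 × 9.81 × 37) = 26.94 m/s

v = 27 m/s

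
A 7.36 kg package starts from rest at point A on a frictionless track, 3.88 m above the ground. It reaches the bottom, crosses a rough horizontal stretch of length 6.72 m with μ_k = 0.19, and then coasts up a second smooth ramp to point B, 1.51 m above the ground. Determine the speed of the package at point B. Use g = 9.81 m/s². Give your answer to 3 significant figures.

v = 4.63 m/s

Energy at A: mgh₁ = (7.36)(9.81)(3.88) = 280.14 J
Friction loss: W_f = μ_k mg d = 92.19 J
At B: ½mv² + mgh₂ = mgh₁ − W_f
½mv² = 280.14 − 92.19 − 109.02 = 78.931 J
v = √(2 × 78.931/7.36) = 4.631 m/s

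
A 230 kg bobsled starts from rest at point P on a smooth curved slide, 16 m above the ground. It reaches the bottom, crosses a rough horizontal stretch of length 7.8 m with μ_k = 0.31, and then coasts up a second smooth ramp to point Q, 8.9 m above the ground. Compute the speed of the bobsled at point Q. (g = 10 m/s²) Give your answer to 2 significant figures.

Energy at P: mgh₁ = (230)(10)(16) = 36800 J
Friction loss: W_f = μ_k mg d = 5561 J
At Q: ½mv² + mgh₂ = mgh₁ − W_f
½mv² = 36800 − 5561 − 20470 = 10769 J
v = √(2 × 10769/230) = 9.677 m/s

v = 9.7 m/s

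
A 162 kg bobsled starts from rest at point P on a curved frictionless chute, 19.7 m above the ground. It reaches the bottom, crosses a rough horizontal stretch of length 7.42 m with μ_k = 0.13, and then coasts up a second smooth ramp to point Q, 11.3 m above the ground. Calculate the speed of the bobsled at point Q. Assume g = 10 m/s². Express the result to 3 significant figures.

v = 12.2 m/s

Energy at P: mgh₁ = (162)(10)(19.7) = 31914 J
Friction loss: W_f = μ_k mg d = 1563 J
At Q: ½mv² + mgh₂ = mgh₁ − W_f
½mv² = 31914 − 1563 − 18306 = 12045 J
v = √(2 × 12045/162) = 12.19 m/s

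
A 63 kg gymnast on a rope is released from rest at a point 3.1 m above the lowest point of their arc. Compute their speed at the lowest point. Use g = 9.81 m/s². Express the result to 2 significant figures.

Energy conservation between the two points: mgh = ½mv²
v = √(2gh) = √(2 × 9.81 × 3.1) = √60.822 = 7.799 m/s

v = 7.8 m/s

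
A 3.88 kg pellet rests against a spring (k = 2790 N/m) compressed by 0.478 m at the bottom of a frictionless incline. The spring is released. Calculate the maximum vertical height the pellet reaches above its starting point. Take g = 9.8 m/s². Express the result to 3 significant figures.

h = 8.38 m

All spring PE becomes gravitational PE at the highest point: ½kx² = mgh
h = kx²/(2mg) = (2790)(0.478)²/(2 × 3.88 × 9.8) = 8.382 m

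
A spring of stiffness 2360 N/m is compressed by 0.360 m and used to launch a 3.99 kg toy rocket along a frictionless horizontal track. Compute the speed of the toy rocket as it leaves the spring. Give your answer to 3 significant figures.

v = 8.76 m/s

Conservation of energy: ½kx² = ½mv²
v = x√(k/m) = 0.360 × √(2360/3.99) = 8.755 m/s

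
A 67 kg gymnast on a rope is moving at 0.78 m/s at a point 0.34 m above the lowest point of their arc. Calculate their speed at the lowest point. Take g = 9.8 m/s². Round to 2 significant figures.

v = 2.7 m/s

Mechanical energy is conserved (no friction): ½mv₀² + mgh = ½mv²
v² = v₀² + 2gh = (0.78)² + 2(9.8)(0.34) = 7.2724
v = √7.2724 = 2.697 m/s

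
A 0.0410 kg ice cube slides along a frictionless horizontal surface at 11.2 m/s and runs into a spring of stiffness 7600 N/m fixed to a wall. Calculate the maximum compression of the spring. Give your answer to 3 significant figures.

At max compression the cube is momentarily at rest: ½mv² = ½kx²
x = v√(m/k) = 11.2 × √(0.0410/7600) = 0.02601 m

x = 0.0260 m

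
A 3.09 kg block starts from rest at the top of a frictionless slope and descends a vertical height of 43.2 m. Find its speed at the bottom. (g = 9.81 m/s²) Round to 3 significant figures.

v = 29.1 m/s

Equating total energy at the two states: mgh = ½mv²
v = √(2gh) = √(2 × 9.81 × 43.2) = √847.58 = 29.11 m/s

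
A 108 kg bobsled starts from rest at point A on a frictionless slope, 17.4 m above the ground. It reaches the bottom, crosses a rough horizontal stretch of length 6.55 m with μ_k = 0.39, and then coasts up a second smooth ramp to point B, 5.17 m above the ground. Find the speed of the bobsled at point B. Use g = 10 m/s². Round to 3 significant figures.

Energy at A: mgh₁ = (108)(10)(17.4) = 18792 J
Friction loss: W_f = μ_k mg d = 2759 J
At B: ½mv² + mgh₂ = mgh₁ − W_f
½mv² = 18792 − 2759 − 5583.6 = 10450 J
v = √(2 × 10450/108) = 13.91 m/s

v = 13.9 m/s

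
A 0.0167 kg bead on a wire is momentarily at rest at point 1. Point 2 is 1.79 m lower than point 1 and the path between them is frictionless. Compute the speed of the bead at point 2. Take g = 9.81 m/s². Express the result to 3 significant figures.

v = 5.93 m/s

By conservation of mechanical energy, mgh = ½mv²
v = √(2gh) = √(2 × 9.81 × 1.79) = √35.120 = 5.926 m/s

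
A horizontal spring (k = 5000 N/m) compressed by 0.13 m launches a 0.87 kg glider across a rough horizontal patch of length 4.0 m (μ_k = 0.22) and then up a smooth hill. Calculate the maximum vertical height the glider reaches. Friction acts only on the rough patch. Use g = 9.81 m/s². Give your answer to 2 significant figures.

Spring energy: E₀ = ½kx² = ½(5000)(0.13)² = 42.250 J
Friction: W_f = μ_k mg d = (0.22)(0.87)(9.81)(4.0) = 7.511 J
Energy at base of ramp: E = 42.250 − 7.511 = 34.739 J
At max height all remaining energy is PE: mgh = E ⇒ h = E/(mg) = 34.739/(0.87 × 9.81) = 4.070 m

h = 4.1 m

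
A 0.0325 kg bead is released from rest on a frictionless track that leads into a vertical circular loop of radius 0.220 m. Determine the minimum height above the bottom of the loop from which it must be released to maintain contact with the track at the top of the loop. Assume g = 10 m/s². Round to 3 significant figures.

At the top, for minimum speed gravity alone supplies the centripetal force: mg = mv_top²/r ⇒ v_top² = gr = 2.200 m²/s²
Energy conservation from release height h to the top (height 2r): mgh = ½mv_top² + mg(2r)
h = v_top²/(2g) + 2r = r/2 + 2r = 5r/2 = 0.5500 m

h = 0.550 m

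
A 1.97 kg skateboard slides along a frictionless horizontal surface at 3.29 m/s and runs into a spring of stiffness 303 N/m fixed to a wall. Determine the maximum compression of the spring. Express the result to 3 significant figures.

x = 0.265 m

Conservation of energy between contact and max compression: ½mv² = ½kx²
x = v√(m/k) = 3.29 × √(1.97/303) = 0.2653 m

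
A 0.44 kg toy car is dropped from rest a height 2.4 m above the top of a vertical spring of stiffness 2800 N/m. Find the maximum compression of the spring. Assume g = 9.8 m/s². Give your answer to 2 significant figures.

x = 0.088 m

Take the reference level at the top of the uncompressed spring. At max compression the car has fallen H + x and is momentarily at rest:
mg(H + x) = ½kx²
½(2800)x² − (0.44)(9.8)x − (0.44)(9.8)(2.4) = 0
1400x² − 4.312x − 10.35 = 0
x = [4.312 + √(18.59 + 57953)]/(2 × 1400) = 0.08753 m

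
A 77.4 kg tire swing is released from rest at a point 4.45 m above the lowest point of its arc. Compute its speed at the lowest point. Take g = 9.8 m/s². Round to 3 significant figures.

v = 9.34 m/s

Mechanical energy is conserved (no friction): mgh = ½mv²
v = √(2gh) = √(2 × 9.8 × 4.45) = √87.220 = 9.339 m/s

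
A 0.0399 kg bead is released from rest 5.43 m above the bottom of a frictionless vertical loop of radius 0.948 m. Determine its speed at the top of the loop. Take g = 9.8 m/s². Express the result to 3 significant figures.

Energy conservation: mgh = ½mv_top² + mg(2r)
v_top² = 2g(h − 2r) = 2(9.8)(5.43 − 1.896) = 69.27
v_top = 8.323 m/s

v = 8.32 m/s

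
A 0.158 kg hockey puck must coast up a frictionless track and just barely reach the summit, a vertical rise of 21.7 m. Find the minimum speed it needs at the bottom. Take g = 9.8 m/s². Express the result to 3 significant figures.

At the top it is momentarily at rest, so all KE converts to PE: ½mv² = mgh
v = √(2gh) = √(2 × 9.8 × 21.7) = 20.62 m/s

v = 20.6 m/s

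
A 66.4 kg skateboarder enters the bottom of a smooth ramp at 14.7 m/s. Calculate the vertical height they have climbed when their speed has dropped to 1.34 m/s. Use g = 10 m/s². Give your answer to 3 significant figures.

Energy balance between the two points: ½mv₁² = ½mv₂² + mgh
h = (v₁² − v₂²)/(2g) = (14.7² − 1.34²)/(2 × 10) = 10.71 m

h = 10.7 m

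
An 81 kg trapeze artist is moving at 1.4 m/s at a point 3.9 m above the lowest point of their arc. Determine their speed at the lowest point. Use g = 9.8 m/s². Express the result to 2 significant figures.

v = 8.9 m/s

Mechanical energy is conserved (no friction): ½mv₀² + mgh = ½mv²
v² = v₀² + 2gh = (1.4)² + 2(9.8)(3.9) = 78.400
v = √78.400 = 8.854 m/s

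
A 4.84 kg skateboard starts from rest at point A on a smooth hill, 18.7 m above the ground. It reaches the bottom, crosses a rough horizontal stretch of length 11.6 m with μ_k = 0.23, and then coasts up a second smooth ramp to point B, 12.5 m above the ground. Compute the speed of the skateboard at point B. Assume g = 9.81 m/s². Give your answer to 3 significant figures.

Energy at A: mgh₁ = (4.84)(9.81)(18.7) = 887.88 J
Friction loss: W_f = μ_k mg d = 126.7 J
At B: ½mv² + mgh₂ = mgh₁ − W_f
½mv² = 887.88 − 126.7 − 593.50 = 167.70 J
v = √(2 × 167.70/4.84) = 8.325 m/s

v = 8.32 m/s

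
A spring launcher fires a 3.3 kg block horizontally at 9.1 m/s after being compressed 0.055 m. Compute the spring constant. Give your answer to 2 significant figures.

Spring PE at full compression equals KE at release: ½kx² = ½mv²
k = mv²/x² = (3.3)(9.1)²/(0.055)² = 90338 N/m

k = 90000 N/m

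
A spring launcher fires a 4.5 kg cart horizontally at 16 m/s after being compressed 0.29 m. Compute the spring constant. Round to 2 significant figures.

Energy stored in the spring equals the launch KE: ½kx² = ½mv²
k = mv²/x² = (4.5)(16)²/(0.29)² = 13698 N/m

k = 14000 N/m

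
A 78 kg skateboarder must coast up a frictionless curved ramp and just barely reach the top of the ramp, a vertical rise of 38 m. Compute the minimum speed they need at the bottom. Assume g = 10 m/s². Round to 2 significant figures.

v = 28 m/s

At the top they are momentarily at rest, so all KE converts to PE: ½mv² = mgh
v = √(2gh) = √(2 × 10 × 38) = 27.57 m/s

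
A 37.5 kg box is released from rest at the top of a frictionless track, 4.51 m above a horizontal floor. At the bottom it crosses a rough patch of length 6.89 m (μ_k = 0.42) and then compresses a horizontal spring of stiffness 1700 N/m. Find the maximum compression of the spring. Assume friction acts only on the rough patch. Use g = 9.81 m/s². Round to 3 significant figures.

Initial energy: E₁ = mgh = (37.5)(9.81)(4.51) = 1659.1 J
Friction removes W_f = μ_k mg d = (0.42)(37.5)(9.81)(6.89) = 1065 J
Energy reaching the spring: E = 1659.1 − 1065 = 594.56 J
At max compression ½kx² = E ⇒ x = √(2E/k) = √(2 × 594.56/1700) = 0.8364 m

x = 0.836 m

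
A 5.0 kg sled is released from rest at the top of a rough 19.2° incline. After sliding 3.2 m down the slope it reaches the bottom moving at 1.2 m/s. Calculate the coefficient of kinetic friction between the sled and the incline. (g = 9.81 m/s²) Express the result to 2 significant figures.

Energy balance down the incline: mg L sinθ − ½mv² = μ_k (mg cosθ) L
mgL sinθ = 51.619 J; ½mv² = 3.6000 J
W_f = 51.619 − 3.6000 = 48.02 J
μ_k = W_f/(mg cosθ · L) = 48.02/(46.32 × 3.2) = 0.3240

μ_k = 0.32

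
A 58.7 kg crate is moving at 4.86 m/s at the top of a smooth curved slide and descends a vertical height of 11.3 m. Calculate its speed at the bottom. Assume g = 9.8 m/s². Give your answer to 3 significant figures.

By conservation of mechanical energy, ½mv₀² + mgh = ½mv²
The mass cancels from both sides.
v² = v₀² + 2gh = (4.86)² + 2(9.8)(11.3) = 245.10
v = √245.10 = 15.66 m/s

v = 15.7 m/s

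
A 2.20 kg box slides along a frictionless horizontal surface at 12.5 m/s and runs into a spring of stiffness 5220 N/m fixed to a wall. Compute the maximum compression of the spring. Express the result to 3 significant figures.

At max compression the box is momentarily at rest: ½mv² = ½kx²
x = v√(m/k) = 12.5 × √(2.20/5220) = 0.2566 m

x = 0.257 m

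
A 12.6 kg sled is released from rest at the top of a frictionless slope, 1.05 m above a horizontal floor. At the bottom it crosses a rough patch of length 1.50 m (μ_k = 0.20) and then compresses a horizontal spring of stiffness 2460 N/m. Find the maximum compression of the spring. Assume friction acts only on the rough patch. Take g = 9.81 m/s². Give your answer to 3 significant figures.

Initial energy: E₁ = mgh = (12.6)(9.81)(1.05) = 129.79 J
Friction removes W_f = μ_k mg d = (0.20)(12.6)(9.81)(1.50) = 37.08 J
Energy reaching the spring: E = 129.79 − 37.08 = 92.705 J
At max compression ½kx² = E ⇒ x = √(2E/k) = √(2 × 92.705/2460) = 0.2745 m

x = 0.275 m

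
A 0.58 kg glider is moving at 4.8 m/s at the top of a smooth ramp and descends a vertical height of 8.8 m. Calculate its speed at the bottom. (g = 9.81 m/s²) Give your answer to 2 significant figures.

Mechanical energy is conserved (no friction): ½mv₀² + mgh = ½mv²
The mass cancels from both sides.
v² = v₀² + 2gh = (4.8)² + 2(9.81)(8.8) = 195.70
v = √195.70 = 13.99 m/s

v = 14 m/s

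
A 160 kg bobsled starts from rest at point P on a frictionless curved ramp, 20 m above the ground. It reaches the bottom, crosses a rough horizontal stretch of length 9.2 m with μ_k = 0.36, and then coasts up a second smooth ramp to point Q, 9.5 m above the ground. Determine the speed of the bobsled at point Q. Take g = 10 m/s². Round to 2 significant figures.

v = 12 m/s

Energy at P: mgh₁ = (160)(10)(20) = 32000 J
Friction loss: W_f = μ_k mg d = 5299 J
At Q: ½mv² + mgh₂ = mgh₁ − W_f
½mv² = 32000 − 5299 − 15200 = 11501 J
v = √(2 × 11501/160) = 11.99 m/s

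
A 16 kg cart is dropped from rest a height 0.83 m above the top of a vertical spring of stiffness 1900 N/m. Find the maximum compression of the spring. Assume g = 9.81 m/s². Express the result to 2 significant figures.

x = 0.46 m

Take the reference level at the top of the uncompressed spring. At max compression the cart has fallen H + x and is momentarily at rest:
mg(H + x) = ½kx²
½(1900)x² − (16)(9.81)x − (16)(9.81)(0.83) = 0
950.0x² − 157.0x − 130.3 = 0
x = [157.0 + √(24636 + 495052)]/(2 × 950.0) = 0.4620 m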